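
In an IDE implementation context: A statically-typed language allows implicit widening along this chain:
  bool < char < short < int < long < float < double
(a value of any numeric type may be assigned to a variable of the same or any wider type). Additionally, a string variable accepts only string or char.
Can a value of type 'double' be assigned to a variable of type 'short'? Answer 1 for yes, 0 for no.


Target variable type: short
Source value type: double
Numeric ranks: double=6, short=2
Widening allowed iff rank(source) <= rank(target): 6 <= 2? No
Result: 0

0


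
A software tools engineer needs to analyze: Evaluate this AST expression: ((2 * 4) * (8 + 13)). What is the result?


Expression: ((2 * 4) * (8 + 13))
Evaluating step by step:
  2 * 4 = 8
  8 + 13 = 21
  8 * 21 = 168
Result: 168

168


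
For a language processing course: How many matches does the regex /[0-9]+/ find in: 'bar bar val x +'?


Pattern: /[0-9]+/ (int literals)
Input: 'bar bar val x +'
Scanning for matches:
Total matches: 0

0


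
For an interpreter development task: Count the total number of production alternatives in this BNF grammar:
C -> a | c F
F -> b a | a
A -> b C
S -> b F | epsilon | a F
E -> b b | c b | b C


Counting alternatives per rule:
  C: 2 alternative(s)
  F: 2 alternative(s)
  A: 1 alternative(s)
  S: 3 alternative(s)
  E: 3 alternative(s)
Sum: 2 + 2 + 1 + 3 + 3 = 11

11


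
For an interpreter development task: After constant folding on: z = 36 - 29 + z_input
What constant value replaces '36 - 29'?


Identifying constant sub-expression:
  Original: z = 36 - 29 + z_input
  36 and 29 are both compile-time constants
  Evaluating: 36 - 29 = 7
  After folding: z = 7 + z_input

7


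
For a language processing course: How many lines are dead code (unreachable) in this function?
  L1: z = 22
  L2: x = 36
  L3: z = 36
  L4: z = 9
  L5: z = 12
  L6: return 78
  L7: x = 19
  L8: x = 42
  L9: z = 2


Analyzing control flow:
  L1: reachable (before return)
  L2: reachable (before return)
  L3: reachable (before return)
  L4: reachable (before return)
  L5: reachable (before return)
  L6: reachable (return statement)
  L7: DEAD (after return at L6)
  L8: DEAD (after return at L6)
  L9: DEAD (after return at L6)
Return at L6, total lines = 9
Dead lines: L7 through L9
Count: 3

3


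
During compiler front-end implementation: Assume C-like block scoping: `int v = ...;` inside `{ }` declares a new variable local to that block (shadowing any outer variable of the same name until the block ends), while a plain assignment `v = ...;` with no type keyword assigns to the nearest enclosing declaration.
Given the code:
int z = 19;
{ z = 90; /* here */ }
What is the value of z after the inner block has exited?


Analyzing scoping rules:
Outer scope: declares z = 19
Inner block: 'z = 90;' has no type keyword, so it is an assignment to the outer z (no shadowing)
The assignment changed the outer variable itself, so the new value persists after the block -> 90
Result: 90

90


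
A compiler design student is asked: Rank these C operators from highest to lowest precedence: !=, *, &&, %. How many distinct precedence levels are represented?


Looking up precedence for each operator:
  != -> precedence 3
  * -> precedence 6
  && -> precedence 2
  % -> precedence 6
Sorted highest to lowest: *, %, !=, &&
Distinct precedence values: [6, 3, 2]
Number of distinct levels: 3

3


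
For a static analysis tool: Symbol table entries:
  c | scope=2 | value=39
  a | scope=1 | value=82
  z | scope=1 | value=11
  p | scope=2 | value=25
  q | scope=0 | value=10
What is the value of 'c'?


Searching symbol table for 'c':
  c | scope=2 | value=39 <- MATCH
  a | scope=1 | value=82
  z | scope=1 | value=11
  p | scope=2 | value=25
  q | scope=0 | value=10
Found 'c' at scope 2 with value 39

39


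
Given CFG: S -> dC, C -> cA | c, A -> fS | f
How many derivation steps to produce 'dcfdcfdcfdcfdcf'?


Grammar: S -> dC, C -> cA | c, A -> fS | f
Deriving 'dcfdcfdcfdcfdcf':
Step 1: S -> dC => dC
Step 2: C -> cA => dcA
Step 3: A -> fS => dcfS
Step 4: S -> dC => dcfdC
Step 5: C -> cA => dcfdcA
Step 6: A -> fS => dcfdcfS
Step 7: S -> dC => dcfdcfdC
Step 8: C -> cA => dcfdcfdcA
Step 9: A -> fS => dcfdcfdcfS
Step 10: S -> dC => dcfdcfdcfdC
Step 11: C -> cA => dcfdcfdcfdcA
Step 12: A -> fS => dcfdcfdcfdcfS
Step 13: S -> dC => dcfdcfdcfdcfdC
Step 14: C -> cA => dcfdcfdcfdcfdcA
Step 15: A -> f => dcfdcfdcfdcfdcf
Total derivation steps: 15

15


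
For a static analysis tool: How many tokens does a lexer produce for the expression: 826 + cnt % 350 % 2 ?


Scanning '826 + cnt % 350 % 2'
Token 1: '826' -> integer_literal
Token 2: '+' -> operator
Token 3: 'cnt' -> identifier
Token 4: '%' -> operator
Token 5: '350' -> integer_literal
Token 6: '%' -> operator
Token 7: '2' -> integer_literal
Total tokens: 7

7


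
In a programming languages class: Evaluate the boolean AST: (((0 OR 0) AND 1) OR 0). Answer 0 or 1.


Step 1: Evaluate inner node
  0 OR 0 = 0
Step 2: Evaluate next node
  0 AND 1 = 0
Step 3: Evaluate root node
  0 OR 0 = 0

0


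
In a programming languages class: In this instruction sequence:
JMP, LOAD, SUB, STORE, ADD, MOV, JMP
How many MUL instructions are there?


Scanning instruction sequence for MUL:
  Position 1: JMP
  Position 2: LOAD
  Position 3: SUB
  Position 4: STORE
  Position 5: ADD
  Position 6: MOV
  Position 7: JMP
Matches at positions: []
Total MUL count: 0

0


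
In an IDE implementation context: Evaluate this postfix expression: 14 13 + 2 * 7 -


Processing tokens left to right:
Push 14, Push 13
Pop 14 and 13, compute 14 + 13 = 27, push 27
Push 2
Pop 27 and 2, compute 27 * 2 = 54, push 54
Push 7
Pop 54 and 7, compute 54 - 7 = 47, push 47
Stack result: 47

47


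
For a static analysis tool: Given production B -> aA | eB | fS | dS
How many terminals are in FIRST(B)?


Production: B -> aA | eB | fS | dS
Examining each alternative for leading terminals:
  B -> aA : first terminal = 'a'
  B -> eB : first terminal = 'e'
  B -> fS : first terminal = 'f'
  B -> dS : first terminal = 'd'
FIRST(B) = {a, d, e, f}
Count: 4

4


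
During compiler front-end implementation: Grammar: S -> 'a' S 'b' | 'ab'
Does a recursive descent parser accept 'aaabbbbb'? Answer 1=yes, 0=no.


Grammar accepts strings of the form a^n b^n (n >= 1)
Word: 'aaabbbbb'
Counting: 3 a's and 5 b's
Check: 3 == 5? No
Mismatch: a-count != b-count
Rejected

0


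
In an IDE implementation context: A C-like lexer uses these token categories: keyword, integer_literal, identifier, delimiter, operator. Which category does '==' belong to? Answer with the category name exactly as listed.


Token: '=='
Checking categories:
  identifier: no
  integer_literal: no
  operator: YES
  keyword: no
  delimiter: no
Category: operator

operator


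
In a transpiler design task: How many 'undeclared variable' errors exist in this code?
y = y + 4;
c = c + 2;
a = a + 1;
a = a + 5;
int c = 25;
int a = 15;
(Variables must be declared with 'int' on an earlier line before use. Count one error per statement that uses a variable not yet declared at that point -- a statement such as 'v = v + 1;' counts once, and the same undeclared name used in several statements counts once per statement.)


Scanning code line by line:
  Line 1: use 'y' -> ERROR (undeclared)
  Line 2: use 'c' -> ERROR (undeclared)
  Line 3: use 'a' -> ERROR (undeclared)
  Line 4: use 'a' -> ERROR (undeclared)
  Line 5: declare 'c' -> declared = ['c']
  Line 6: declare 'a' -> declared = ['a', 'c']
Total undeclared variable errors: 4

4


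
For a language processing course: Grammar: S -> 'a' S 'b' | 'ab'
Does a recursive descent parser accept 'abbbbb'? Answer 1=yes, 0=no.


Grammar accepts strings of the form a^n b^n (n >= 1)
Word: 'abbbbb'
Counting: 1 a's and 5 b's
Check: 1 == 5? No
Mismatch: a-count != b-count
Rejected

0


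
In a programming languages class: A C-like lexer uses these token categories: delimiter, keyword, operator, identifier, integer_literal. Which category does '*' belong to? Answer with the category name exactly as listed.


Token: '*'
Checking categories:
  identifier: no
  integer_literal: no
  operator: YES
  keyword: no
  delimiter: no
Category: operator

operator


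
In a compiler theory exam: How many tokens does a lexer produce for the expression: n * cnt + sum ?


Scanning 'n * cnt + sum'
Token 1: 'n' -> identifier
Token 2: '*' -> operator
Token 3: 'cnt' -> identifier
Token 4: '+' -> operator
Token 5: 'sum' -> identifier
Total tokens: 5

5


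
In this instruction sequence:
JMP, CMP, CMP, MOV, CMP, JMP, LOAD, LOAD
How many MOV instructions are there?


Scanning instruction sequence for MOV:
  Position 1: JMP
  Position 2: CMP
  Position 3: CMP
  Position 4: MOV <- MATCH
  Position 5: CMP
  Position 6: JMP
  Position 7: LOAD
  Position 8: LOAD
Matches at positions: [4]
Total MOV count: 1

1


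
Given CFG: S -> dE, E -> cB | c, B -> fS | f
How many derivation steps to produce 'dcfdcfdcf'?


Grammar: S -> dE, E -> cB | c, B -> fS | f
Deriving 'dcfdcfdcf':
Step 1: S -> dE => dE
Step 2: E -> cB => dcB
Step 3: B -> fS => dcfS
Step 4: S -> dE => dcfdE
Step 5: E -> cB => dcfdcB
Step 6: B -> fS => dcfdcfS
Step 7: S -> dE => dcfdcfdE
Step 8: E -> cB => dcfdcfdcB
Step 9: B -> f => dcfdcfdcf
Total derivation steps: 9

9


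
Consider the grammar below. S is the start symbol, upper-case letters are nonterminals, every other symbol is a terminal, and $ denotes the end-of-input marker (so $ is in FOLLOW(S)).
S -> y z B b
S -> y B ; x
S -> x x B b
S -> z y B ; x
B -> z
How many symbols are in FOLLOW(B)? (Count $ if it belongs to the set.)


S is the start symbol and does not occur in any rule body, so FOLLOW(S) = {$}.
Examining every occurrence of B in a rule body:
  S -> y z B b : B is followed by terminal 'b' -> add 'b'
  S -> y B ; x : B is followed by terminal ';' -> add ';'
  S -> x x B b : B is followed by terminal 'b' -> add 'b' (already in the set)
  S -> z y B ; x : B is followed by terminal ';' -> add ';' (already in the set)
  B -> z : B does not occur in the body -> contributes nothing
FOLLOW(B) = {;, b}
Count: 2

2


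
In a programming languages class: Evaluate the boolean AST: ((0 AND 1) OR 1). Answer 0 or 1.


Step 1: Evaluate inner node
  0 AND 1 = 0
Step 2: Evaluate root node
  0 OR 1 = 1

1


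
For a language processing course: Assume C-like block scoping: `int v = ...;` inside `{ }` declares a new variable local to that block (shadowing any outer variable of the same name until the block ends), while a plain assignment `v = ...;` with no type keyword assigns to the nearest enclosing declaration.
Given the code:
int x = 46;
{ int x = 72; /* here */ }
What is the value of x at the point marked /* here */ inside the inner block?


Analyzing scoping rules:
Outer scope: declares x = 46
Inner block: 'int x = 72;' declares a NEW x that shadows the outer one
Inside the block the inner declaration is in scope -> 72
Result: 72

72


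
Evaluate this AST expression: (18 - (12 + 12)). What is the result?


Expression: (18 - (12 + 12))
Evaluating step by step:
  12 + 12 = 24
  18 - 24 = -6
Result: -6

-6


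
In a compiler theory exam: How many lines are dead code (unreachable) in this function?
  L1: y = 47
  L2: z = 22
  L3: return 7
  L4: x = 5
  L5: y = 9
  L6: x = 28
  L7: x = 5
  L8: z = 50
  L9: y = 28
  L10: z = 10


Analyzing control flow:
  L1: reachable (before return)
  L2: reachable (before return)
  L3: reachable (return statement)
  L4: DEAD (after return at L3)
  L5: DEAD (after return at L3)
  L6: DEAD (after return at L3)
  L7: DEAD (after return at L3)
  L8: DEAD (after return at L3)
  L9: DEAD (after return at L3)
  L10: DEAD (after return at L3)
Return at L3, total lines = 10
Dead lines: L4 through L10
Count: 7

7


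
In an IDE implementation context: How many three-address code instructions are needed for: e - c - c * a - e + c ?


Expression: e - c - c * a - e + c
Generating three-address code (respecting * over +/- precedence):
  Instruction 1: t1 = c * a
  Instruction 2: t2 = e - c
  Instruction 3: t3 = t2 - t1
  Instruction 4: t4 = t3 - e
  Instruction 5: t5 = t4 + c
Total instructions: 5

5


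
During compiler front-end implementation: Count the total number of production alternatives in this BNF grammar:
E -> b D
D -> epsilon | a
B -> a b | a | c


Counting alternatives per rule:
  E: 1 alternative(s)
  D: 2 alternative(s)
  B: 3 alternative(s)
Sum: 1 + 2 + 3 = 6

6


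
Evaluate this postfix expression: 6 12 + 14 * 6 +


Processing tokens left to right:
Push 6, Push 12
Pop 6 and 12, compute 6 + 12 = 18, push 18
Push 14
Pop 18 and 14, compute 18 * 14 = 252, push 252
Push 6
Pop 252 and 6, compute 252 + 6 = 258, push 258
Stack result: 258

258


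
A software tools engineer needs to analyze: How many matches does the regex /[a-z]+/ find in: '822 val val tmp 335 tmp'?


Pattern: /[a-z]+/ (identifiers)
Input: '822 val val tmp 335 tmp'
Scanning for matches:
  Match 1: 'val'
  Match 2: 'val'
  Match 3: 'tmp'
  Match 4: 'tmp'
Total matches: 4

4


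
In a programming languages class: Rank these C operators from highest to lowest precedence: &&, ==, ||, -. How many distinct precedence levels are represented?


Looking up precedence for each operator:
  && -> precedence 2
  == -> precedence 3
  || -> precedence 1
  - -> precedence 5
Sorted highest to lowest: -, ==, &&, ||
Distinct precedence values: [5, 3, 2, 1]
Number of distinct levels: 4

4


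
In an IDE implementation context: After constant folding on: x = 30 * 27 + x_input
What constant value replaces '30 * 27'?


Identifying constant sub-expression:
  Original: x = 30 * 27 + x_input
  30 and 27 are both compile-time constants
  Evaluating: 30 * 27 = 810
  After folding: x = 810 + x_input

810


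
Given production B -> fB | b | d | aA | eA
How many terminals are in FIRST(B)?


Production: B -> fB | b | d | aA | eA
Examining each alternative for leading terminals:
  B -> fB : first terminal = 'f'
  B -> b : first terminal = 'b'
  B -> d : first terminal = 'd'
  B -> aA : first terminal = 'a'
  B -> eA : first terminal = 'e'
FIRST(B) = {a, b, d, e, f}
Count: 5

5


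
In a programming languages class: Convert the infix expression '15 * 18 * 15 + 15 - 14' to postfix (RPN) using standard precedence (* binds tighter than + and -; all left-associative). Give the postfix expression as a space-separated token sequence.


Applying the shunting-yard algorithm:
  Operand 15 -> output
  Push '*' onto operator stack -> op-stack: [*]
  Operand 18 -> output
  See '*' (prec 2); top '*' (prec 2) >= it -> pop '*' to output
  Push '*' onto operator stack -> op-stack: [*]
  Operand 15 -> output
  See '+' (prec 1); top '*' (prec 2) >= it -> pop '*' to output
  Push '+' onto operator stack -> op-stack: [+]
  Operand 15 -> output
  See '-' (prec 1); top '+' (prec 1) >= it -> pop '+' to output
  Push '-' onto operator stack -> op-stack: [-]
  Operand 14 -> output
  End of input: pop '-' to output
Postfix result: 15 18 * 15 * 15 + 14 -

15 18 * 15 * 15 + 14 -


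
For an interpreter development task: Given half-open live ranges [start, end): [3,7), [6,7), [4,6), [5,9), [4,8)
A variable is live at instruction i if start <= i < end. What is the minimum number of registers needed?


Live ranges:
  Var0: [3, 7)
  Var1: [6, 7)
  Var2: [4, 6)
  Var3: [5, 9)
  Var4: [4, 8)
Sweep-line events (position, delta, active):
  pos=3 start -> active=1
  pos=4 start -> active=2
  pos=4 start -> active=3
  pos=5 start -> active=4
  pos=6 end -> active=3
  pos=6 start -> active=4
  pos=7 end -> active=3
  pos=7 end -> active=2
  pos=8 end -> active=1
  pos=9 end -> active=0
Maximum simultaneous active: 4
Minimum registers needed: 4

4


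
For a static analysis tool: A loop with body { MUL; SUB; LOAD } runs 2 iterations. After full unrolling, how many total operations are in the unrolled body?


Loop body operations: MUL, SUB, LOAD (3 ops per iteration)
Unrolling 2 iterations:
  Iteration 1: MUL, SUB, LOAD (3 ops)
  Iteration 2: MUL, SUB, LOAD (3 ops)
Total: 2 iterations * 3 ops/iter = 6 operations

6


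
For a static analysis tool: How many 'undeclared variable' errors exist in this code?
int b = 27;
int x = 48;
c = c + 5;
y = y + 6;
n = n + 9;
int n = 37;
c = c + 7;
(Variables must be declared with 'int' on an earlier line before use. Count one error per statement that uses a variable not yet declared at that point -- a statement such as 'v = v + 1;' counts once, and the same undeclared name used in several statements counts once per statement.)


Scanning code line by line:
  Line 1: declare 'b' -> declared = ['b']
  Line 2: declare 'x' -> declared = ['b', 'x']
  Line 3: use 'c' -> ERROR (undeclared)
  Line 4: use 'y' -> ERROR (undeclared)
  Line 5: use 'n' -> ERROR (undeclared)
  Line 6: declare 'n' -> declared = ['b', 'n', 'x']
  Line 7: use 'c' -> ERROR (undeclared)
Total undeclared variable errors: 4

4


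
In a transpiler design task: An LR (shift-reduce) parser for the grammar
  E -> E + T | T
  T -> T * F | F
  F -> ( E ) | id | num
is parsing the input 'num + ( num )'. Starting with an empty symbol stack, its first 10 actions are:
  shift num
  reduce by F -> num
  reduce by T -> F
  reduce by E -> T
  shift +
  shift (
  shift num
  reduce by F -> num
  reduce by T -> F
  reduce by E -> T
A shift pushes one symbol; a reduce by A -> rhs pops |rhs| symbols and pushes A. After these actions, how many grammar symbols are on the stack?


Tracking the symbol stack through each action:
  Action 1: shift 'num' : push -> stack = [num] (size 1)
  Action 2: reduce by F -> num : pop 1, push F -> stack = [F] (size 1)
  Action 3: reduce by T -> F : pop 1, push T -> stack = [T] (size 1)
  Action 4: reduce by E -> T : pop 1, push E -> stack = [E] (size 1)
  Action 5: shift '+' : push -> stack = [E, +] (size 2)
  Action 6: shift '(' : push -> stack = [E, +, (] (size 3)
  Action 7: shift 'num' : push -> stack = [E, +, (, num] (size 4)
  Action 8: reduce by F -> num : pop 1, push F -> stack = [E, +, (, F] (size 4)
  Action 9: reduce by T -> F : pop 1, push T -> stack = [E, +, (, T] (size 4)
  Action 10: reduce by E -> T : pop 1, push E -> stack = [E, +, (, E] (size 4)
Final stack size: 4

4


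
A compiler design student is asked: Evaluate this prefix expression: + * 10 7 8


Parsing prefix expression: + * 10 7 8
Step 1: Innermost operation '* 10 7'
  10 * 7 = 70
Step 2: Outer operation '+ [70] 8'
  70 + 8 = 78

78


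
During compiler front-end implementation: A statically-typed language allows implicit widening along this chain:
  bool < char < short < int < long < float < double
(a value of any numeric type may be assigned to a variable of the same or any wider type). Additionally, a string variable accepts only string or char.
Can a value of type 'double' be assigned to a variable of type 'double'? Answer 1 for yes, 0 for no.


Target variable type: double
Source value type: double
Numeric ranks: double=6, double=6
Widening allowed iff rank(source) <= rank(target): 6 <= 6? Yes
Result: 1

1


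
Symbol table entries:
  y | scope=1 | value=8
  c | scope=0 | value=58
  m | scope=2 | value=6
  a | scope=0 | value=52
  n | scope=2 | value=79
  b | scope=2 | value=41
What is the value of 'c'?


Searching symbol table for 'c':
  y | scope=1 | value=8
  c | scope=0 | value=58 <- MATCH
  m | scope=2 | value=6
  a | scope=0 | value=52
  n | scope=2 | value=79
  b | scope=2 | value=41
Found 'c' at scope 0 with value 58

58


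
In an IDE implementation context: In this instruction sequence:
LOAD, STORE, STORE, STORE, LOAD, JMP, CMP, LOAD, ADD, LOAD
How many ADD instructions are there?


Scanning instruction sequence for ADD:
  Position 1: LOAD
  Position 2: STORE
  Position 3: STORE
  Position 4: STORE
  Position 5: LOAD
  Position 6: JMP
  Position 7: CMP
  Position 8: LOAD
  Position 9: ADD <- MATCH
  Position 10: LOAD
Matches at positions: [9]
Total ADD count: 1

1


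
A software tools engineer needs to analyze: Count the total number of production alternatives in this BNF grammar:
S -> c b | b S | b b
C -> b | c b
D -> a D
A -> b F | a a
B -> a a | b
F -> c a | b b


Counting alternatives per rule:
  S: 3 alternative(s)
  C: 2 alternative(s)
  D: 1 alternative(s)
  A: 2 alternative(s)
  B: 2 alternative(s)
  F: 2 alternative(s)
Sum: 3 + 2 + 1 + 2 + 2 + 2 = 12

12


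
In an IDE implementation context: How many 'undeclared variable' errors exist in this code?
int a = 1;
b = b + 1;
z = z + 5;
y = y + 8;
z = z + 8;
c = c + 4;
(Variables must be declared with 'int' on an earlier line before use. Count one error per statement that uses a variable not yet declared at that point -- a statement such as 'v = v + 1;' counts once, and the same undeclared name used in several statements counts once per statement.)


Scanning code line by line:
  Line 1: declare 'a' -> declared = ['a']
  Line 2: use 'b' -> ERROR (undeclared)
  Line 3: use 'z' -> ERROR (undeclared)
  Line 4: use 'y' -> ERROR (undeclared)
  Line 5: use 'z' -> ERROR (undeclared)
  Line 6: use 'c' -> ERROR (undeclared)
Total undeclared variable errors: 5

5


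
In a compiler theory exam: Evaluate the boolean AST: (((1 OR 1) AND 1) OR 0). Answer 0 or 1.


Step 1: Evaluate inner node
  1 OR 1 = 1
Step 2: Evaluate next node
  1 AND 1 = 1
Step 3: Evaluate root node
  1 OR 0 = 1

1


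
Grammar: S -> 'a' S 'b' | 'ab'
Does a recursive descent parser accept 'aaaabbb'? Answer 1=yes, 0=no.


Grammar accepts strings of the form a^n b^n (n >= 1)
Word: 'aaaabbb'
Counting: 4 a's and 3 b's
Check: 4 == 3? No
Mismatch: a-count != b-count
Rejected

0


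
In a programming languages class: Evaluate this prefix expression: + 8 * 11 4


Parsing prefix expression: + 8 * 11 4
Step 1: Innermost operation '* 11 4'
  11 * 4 = 44
Step 2: Outer operation '+ 8 [44]'
  8 + 44 = 52

52


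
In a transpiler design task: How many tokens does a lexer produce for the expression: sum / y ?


Scanning 'sum / y'
Token 1: 'sum' -> identifier
Token 2: '/' -> operator
Token 3: 'y' -> identifier
Total tokens: 3

3


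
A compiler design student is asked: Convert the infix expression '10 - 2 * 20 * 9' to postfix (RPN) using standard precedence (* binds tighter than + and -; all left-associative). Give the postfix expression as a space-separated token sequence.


Applying the shunting-yard algorithm:
  Operand 10 -> output
  Push '-' onto operator stack -> op-stack: [-]
  Operand 2 -> output
  Push '*' onto operator stack -> op-stack: [-, *]
  Operand 20 -> output
  See '*' (prec 2); top '*' (prec 2) >= it -> pop '*' to output
  Push '*' onto operator stack -> op-stack: [-, *]
  Operand 9 -> output
  End of input: pop '*' to output
  End of input: pop '-' to output
Postfix result: 10 2 20 * 9 * -

10 2 20 * 9 * -


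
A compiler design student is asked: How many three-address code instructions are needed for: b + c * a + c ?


Expression: b + c * a + c
Generating three-address code (respecting * over +/- precedence):
  Instruction 1: t1 = c * a
  Instruction 2: t2 = b + t1
  Instruction 3: t3 = t2 + c
Total instructions: 3

3


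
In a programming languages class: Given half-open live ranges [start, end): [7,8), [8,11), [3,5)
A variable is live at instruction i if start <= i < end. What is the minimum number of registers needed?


Live ranges:
  Var0: [7, 8)
  Var1: [8, 11)
  Var2: [3, 5)
Sweep-line events (position, delta, active):
  pos=3 start -> active=1
  pos=5 end -> active=0
  pos=7 start -> active=1
  pos=8 end -> active=0
  pos=8 start -> active=1
  pos=11 end -> active=0
Maximum simultaneous active: 1
Minimum registers needed: 1

1


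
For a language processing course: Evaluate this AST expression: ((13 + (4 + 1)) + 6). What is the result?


Expression: ((13 + (4 + 1)) + 6)
Evaluating step by step:
  4 + 1 = 5
  13 + 5 = 18
  18 + 6 = 24
Result: 24

24


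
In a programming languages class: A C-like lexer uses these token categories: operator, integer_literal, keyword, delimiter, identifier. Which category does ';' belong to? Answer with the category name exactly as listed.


Token: ';'
Checking categories:
  identifier: no
  integer_literal: no
  operator: no
  keyword: no
  delimiter: YES
Category: delimiter

delimiter


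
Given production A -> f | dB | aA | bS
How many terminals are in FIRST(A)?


Production: A -> f | dB | aA | bS
Examining each alternative for leading terminals:
  A -> f : first terminal = 'f'
  A -> dB : first terminal = 'd'
  A -> aA : first terminal = 'a'
  A -> bS : first terminal = 'b'
FIRST(A) = {a, b, d, f}
Count: 4

4


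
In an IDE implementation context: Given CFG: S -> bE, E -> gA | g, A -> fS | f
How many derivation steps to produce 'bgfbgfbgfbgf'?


Grammar: S -> bE, E -> gA | g, A -> fS | f
Deriving 'bgfbgfbgfbgf':
Step 1: S -> bE => bE
Step 2: E -> gA => bgA
Step 3: A -> fS => bgfS
Step 4: S -> bE => bgfbE
Step 5: E -> gA => bgfbgA
Step 6: A -> fS => bgfbgfS
Step 7: S -> bE => bgfbgfbE
Step 8: E -> gA => bgfbgfbgA
Step 9: A -> fS => bgfbgfbgfS
Step 10: S -> bE => bgfbgfbgfbE
Step 11: E -> gA => bgfbgfbgfbgA
Step 12: A -> f => bgfbgfbgfbgf
Total derivation steps: 12

12


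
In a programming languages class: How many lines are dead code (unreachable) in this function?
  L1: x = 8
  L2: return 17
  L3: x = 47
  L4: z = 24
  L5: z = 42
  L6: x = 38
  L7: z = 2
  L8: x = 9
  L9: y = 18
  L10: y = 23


Analyzing control flow:
  L1: reachable (before return)
  L2: reachable (return statement)
  L3: DEAD (after return at L2)
  L4: DEAD (after return at L2)
  L5: DEAD (after return at L2)
  L6: DEAD (after return at L2)
  L7: DEAD (after return at L2)
  L8: DEAD (after return at L2)
  L9: DEAD (after return at L2)
  L10: DEAD (after return at L2)
Return at L2, total lines = 10
Dead lines: L3 through L10
Count: 8

8


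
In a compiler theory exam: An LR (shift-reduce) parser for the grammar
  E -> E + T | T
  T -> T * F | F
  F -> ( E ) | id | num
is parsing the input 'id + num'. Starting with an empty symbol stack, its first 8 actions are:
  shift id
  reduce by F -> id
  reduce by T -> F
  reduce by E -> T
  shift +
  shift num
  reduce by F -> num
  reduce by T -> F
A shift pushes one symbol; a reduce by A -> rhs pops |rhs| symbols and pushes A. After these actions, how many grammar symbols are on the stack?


Tracking the symbol stack through each action:
  Action 1: shift 'id' : push -> stack = [id] (size 1)
  Action 2: reduce by F -> id : pop 1, push F -> stack = [F] (size 1)
  Action 3: reduce by T -> F : pop 1, push T -> stack = [T] (size 1)
  Action 4: reduce by E -> T : pop 1, push E -> stack = [E] (size 1)
  Action 5: shift '+' : push -> stack = [E, +] (size 2)
  Action 6: shift 'num' : push -> stack = [E, +, num] (size 3)
  Action 7: reduce by F -> num : pop 1, push F -> stack = [E, +, F] (size 3)
  Action 8: reduce by T -> F : pop 1, push T -> stack = [E, +, T] (size 3)
Final stack size: 3

3


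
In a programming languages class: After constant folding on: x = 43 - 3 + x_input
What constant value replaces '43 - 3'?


Identifying constant sub-expression:
  Original: x = 43 - 3 + x_input
  43 and 3 are both compile-time constants
  Evaluating: 43 - 3 = 40
  After folding: x = 40 + x_input

40


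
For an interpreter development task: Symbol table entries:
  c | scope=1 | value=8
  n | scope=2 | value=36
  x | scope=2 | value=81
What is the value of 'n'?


Searching symbol table for 'n':
  c | scope=1 | value=8
  n | scope=2 | value=36 <- MATCH
  x | scope=2 | value=81
Found 'n' at scope 2 with value 36

36


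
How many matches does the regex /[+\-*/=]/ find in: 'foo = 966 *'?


Pattern: /[+\-*/=]/ (operators)
Input: 'foo = 966 *'
Scanning for matches:
  Match 1: '='
  Match 2: '*'
Total matches: 2

2


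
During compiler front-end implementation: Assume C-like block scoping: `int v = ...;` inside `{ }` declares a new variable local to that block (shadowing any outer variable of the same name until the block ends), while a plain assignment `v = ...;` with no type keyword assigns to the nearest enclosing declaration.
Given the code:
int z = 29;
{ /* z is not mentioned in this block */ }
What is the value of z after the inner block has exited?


Analyzing scoping rules:
Outer scope: declares z = 29
Inner block: z is neither redeclared nor assigned -> unchanged
After the block -> 29
Result: 29

29


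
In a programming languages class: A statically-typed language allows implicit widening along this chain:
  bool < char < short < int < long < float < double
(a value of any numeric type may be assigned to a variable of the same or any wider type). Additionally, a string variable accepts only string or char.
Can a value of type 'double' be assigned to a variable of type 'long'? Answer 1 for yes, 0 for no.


Target variable type: long
Source value type: double
Numeric ranks: double=6, long=4
Widening allowed iff rank(source) <= rank(target): 6 <= 4? No
Result: 0

0


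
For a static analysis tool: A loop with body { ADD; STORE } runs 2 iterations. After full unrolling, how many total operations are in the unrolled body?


Loop body operations: ADD, STORE (2 ops per iteration)
Unrolling 2 iterations:
  Iteration 1: ADD, STORE (2 ops)
  Iteration 2: ADD, STORE (2 ops)
Total: 2 iterations * 2 ops/iter = 4 operations

4


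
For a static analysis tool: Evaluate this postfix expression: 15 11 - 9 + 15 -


Processing tokens left to right:
Push 15, Push 11
Pop 15 and 11, compute 15 - 11 = 4, push 4
Push 9
Pop 4 and 9, compute 4 + 9 = 13, push 13
Push 15
Pop 13 and 15, compute 13 - 15 = -2, push -2
Stack result: -2

-2


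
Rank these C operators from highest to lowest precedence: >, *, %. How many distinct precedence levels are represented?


Looking up precedence for each operator:
  > -> precedence 4
  * -> precedence 6
  % -> precedence 6
Sorted highest to lowest: *, %, >
Distinct precedence values: [6, 4]
Number of distinct levels: 2

2


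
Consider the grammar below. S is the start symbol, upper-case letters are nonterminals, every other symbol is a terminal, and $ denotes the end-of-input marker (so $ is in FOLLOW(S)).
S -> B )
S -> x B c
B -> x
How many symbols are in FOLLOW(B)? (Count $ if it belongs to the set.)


S is the start symbol and does not occur in any rule body, so FOLLOW(S) = {$}.
Examining every occurrence of B in a rule body:
  S -> B ) : B is followed by terminal ')' -> add ')'
  S -> x B c : B is followed by terminal 'c' -> add 'c'
  B -> x : B does not occur in the body -> contributes nothing
FOLLOW(B) = {), c}
Count: 2

2


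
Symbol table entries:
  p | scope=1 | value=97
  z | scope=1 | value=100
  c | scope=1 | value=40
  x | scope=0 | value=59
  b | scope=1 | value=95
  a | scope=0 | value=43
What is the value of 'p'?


Searching symbol table for 'p':
  p | scope=1 | value=97 <- MATCH
  z | scope=1 | value=100
  c | scope=1 | value=40
  x | scope=0 | value=59
  b | scope=1 | value=95
  a | scope=0 | value=43
Found 'p' at scope 1 with value 97

97


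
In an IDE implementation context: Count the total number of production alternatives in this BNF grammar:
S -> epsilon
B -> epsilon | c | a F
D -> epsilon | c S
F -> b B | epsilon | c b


Counting alternatives per rule:
  S: 1 alternative(s)
  B: 3 alternative(s)
  D: 2 alternative(s)
  F: 3 alternative(s)
Sum: 1 + 3 + 2 + 3 = 9

9


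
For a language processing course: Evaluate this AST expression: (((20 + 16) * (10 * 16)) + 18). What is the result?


Expression: (((20 + 16) * (10 * 16)) + 18)
Evaluating step by step:
  20 + 16 = 36
  10 * 16 = 160
  36 * 160 = 5760
  5760 + 18 = 5778
Result: 5778

5778


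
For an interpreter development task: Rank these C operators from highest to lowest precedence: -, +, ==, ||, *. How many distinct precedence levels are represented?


Looking up precedence for each operator:
  - -> precedence 5
  + -> precedence 5
  == -> precedence 3
  || -> precedence 1
  * -> precedence 6
Sorted highest to lowest: *, -, +, ==, ||
Distinct precedence values: [6, 5, 3, 1]
Number of distinct levels: 4

4


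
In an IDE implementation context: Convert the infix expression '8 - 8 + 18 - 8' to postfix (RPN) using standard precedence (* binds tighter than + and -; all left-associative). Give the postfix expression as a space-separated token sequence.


Applying the shunting-yard algorithm:
  Operand 8 -> output
  Push '-' onto operator stack -> op-stack: [-]
  Operand 8 -> output
  See '+' (prec 1); top '-' (prec 1) >= it -> pop '-' to output
  Push '+' onto operator stack -> op-stack: [+]
  Operand 18 -> output
  See '-' (prec 1); top '+' (prec 1) >= it -> pop '+' to output
  Push '-' onto operator stack -> op-stack: [-]
  Operand 8 -> output
  End of input: pop '-' to output
Postfix result: 8 8 - 18 + 8 -

8 8 - 18 + 8 -


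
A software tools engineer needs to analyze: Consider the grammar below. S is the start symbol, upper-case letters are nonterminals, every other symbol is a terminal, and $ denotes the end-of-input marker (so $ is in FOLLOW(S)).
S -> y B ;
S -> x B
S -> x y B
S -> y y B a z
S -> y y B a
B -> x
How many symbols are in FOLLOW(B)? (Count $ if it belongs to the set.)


S is the start symbol and does not occur in any rule body, so FOLLOW(S) = {$}.
Examining every occurrence of B in a rule body:
  S -> y B ; : B is followed by terminal ';' -> add ';'
  S -> x B : B is at the right end -> add FOLLOW(S) = {$}
  S -> x y B : B is at the right end -> add FOLLOW(S) = {$} (already in the set)
  S -> y y B a z : B is followed by terminal 'a' -> add 'a'
  S -> y y B a : B is followed by terminal 'a' -> add 'a' (already in the set)
  B -> x : B does not occur in the body -> contributes nothing
FOLLOW(B) = {;, a, $}
Count: 3

3


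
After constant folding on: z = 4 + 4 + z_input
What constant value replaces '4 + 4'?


Identifying constant sub-expression:
  Original: z = 4 + 4 + z_input
  4 and 4 are both compile-time constants
  Evaluating: 4 + 4 = 8
  After folding: z = 8 + z_input

8


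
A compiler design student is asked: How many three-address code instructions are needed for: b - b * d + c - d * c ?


Expression: b - b * d + c - d * c
Generating three-address code (respecting * over +/- precedence):
  Instruction 1: t1 = b * d
  Instruction 2: t2 = d * c
  Instruction 3: t3 = b - t1
  Instruction 4: t4 = t3 + c
  Instruction 5: t5 = t4 - t2
Total instructions: 5

5


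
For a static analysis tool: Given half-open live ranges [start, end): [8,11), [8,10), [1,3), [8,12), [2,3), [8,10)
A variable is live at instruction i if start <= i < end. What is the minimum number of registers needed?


Live ranges:
  Var0: [8, 11)
  Var1: [8, 10)
  Var2: [1, 3)
  Var3: [8, 12)
  Var4: [2, 3)
  Var5: [8, 10)
Sweep-line events (position, delta, active):
  pos=1 start -> active=1
  pos=2 start -> active=2
  pos=3 end -> active=1
  pos=3 end -> active=0
  pos=8 start -> active=1
  pos=8 start -> active=2
  pos=8 start -> active=3
  pos=8 start -> active=4
  pos=10 end -> active=3
  pos=10 end -> active=2
  pos=11 end -> active=1
  pos=12 end -> active=0
Maximum simultaneous active: 4
Minimum registers needed: 4

4


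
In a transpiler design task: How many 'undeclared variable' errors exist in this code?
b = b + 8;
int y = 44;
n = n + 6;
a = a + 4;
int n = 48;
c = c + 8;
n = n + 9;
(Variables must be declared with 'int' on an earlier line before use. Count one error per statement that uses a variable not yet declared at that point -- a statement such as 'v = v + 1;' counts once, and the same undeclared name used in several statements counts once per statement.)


Scanning code line by line:
  Line 1: use 'b' -> ERROR (undeclared)
  Line 2: declare 'y' -> declared = ['y']
  Line 3: use 'n' -> ERROR (undeclared)
  Line 4: use 'a' -> ERROR (undeclared)
  Line 5: declare 'n' -> declared = ['n', 'y']
  Line 6: use 'c' -> ERROR (undeclared)
  Line 7: use 'n' -> OK (declared)
Total undeclared variable errors: 4

4


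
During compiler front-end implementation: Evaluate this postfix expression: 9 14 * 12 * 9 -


Processing tokens left to right:
Push 9, Push 14
Pop 9 and 14, compute 9 * 14 = 126, push 126
Push 12
Pop 126 and 12, compute 126 * 12 = 1512, push 1512
Push 9
Pop 1512 and 9, compute 1512 - 9 = 1503, push 1503
Stack result: 1503

1503


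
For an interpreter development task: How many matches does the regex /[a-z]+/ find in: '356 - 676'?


Pattern: /[a-z]+/ (identifiers)
Input: '356 - 676'
Scanning for matches:
Total matches: 0

0


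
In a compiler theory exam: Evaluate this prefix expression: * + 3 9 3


Parsing prefix expression: * + 3 9 3
Step 1: Innermost operation '+ 3 9'
  3 + 9 = 12
Step 2: Outer operation '* [12] 3'
  12 * 3 = 36

36


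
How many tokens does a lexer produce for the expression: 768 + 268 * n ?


Scanning '768 + 268 * n'
Token 1: '768' -> integer_literal
Token 2: '+' -> operator
Token 3: '268' -> integer_literal
Token 4: '*' -> operator
Token 5: 'n' -> identifier
Total tokens: 5

5


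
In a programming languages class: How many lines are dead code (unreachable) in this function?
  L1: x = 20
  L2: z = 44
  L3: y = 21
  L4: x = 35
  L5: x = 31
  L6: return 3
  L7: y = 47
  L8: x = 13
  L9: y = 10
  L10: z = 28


Analyzing control flow:
  L1: reachable (before return)
  L2: reachable (before return)
  L3: reachable (before return)
  L4: reachable (before return)
  L5: reachable (before return)
  L6: reachable (return statement)
  L7: DEAD (after return at L6)
  L8: DEAD (after return at L6)
  L9: DEAD (after return at L6)
  L10: DEAD (after return at L6)
Return at L6, total lines = 10
Dead lines: L7 through L10
Count: 4

4


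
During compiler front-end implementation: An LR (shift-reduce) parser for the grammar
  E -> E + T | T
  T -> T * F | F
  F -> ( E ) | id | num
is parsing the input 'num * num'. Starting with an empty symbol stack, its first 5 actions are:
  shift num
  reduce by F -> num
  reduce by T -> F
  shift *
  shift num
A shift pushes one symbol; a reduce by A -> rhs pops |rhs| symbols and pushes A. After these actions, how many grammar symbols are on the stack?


Tracking the symbol stack through each action:
  Action 1: shift 'num' : push -> stack = [num] (size 1)
  Action 2: reduce by F -> num : pop 1, push F -> stack = [F] (size 1)
  Action 3: reduce by T -> F : pop 1, push T -> stack = [T] (size 1)
  Action 4: shift '*' : push -> stack = [T, *] (size 2)
  Action 5: shift 'num' : push -> stack = [T, *, num] (size 3)
Final stack size: 3

3


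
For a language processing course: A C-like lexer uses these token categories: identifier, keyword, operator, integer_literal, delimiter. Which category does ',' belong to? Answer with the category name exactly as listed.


Token: ','
Checking categories:
  identifier: no
  integer_literal: no
  operator: no
  keyword: no
  delimiter: YES
Category: delimiter

delimiter


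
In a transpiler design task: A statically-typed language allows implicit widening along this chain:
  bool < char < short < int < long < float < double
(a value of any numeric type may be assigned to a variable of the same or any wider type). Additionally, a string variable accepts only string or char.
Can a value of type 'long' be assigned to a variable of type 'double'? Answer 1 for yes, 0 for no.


Target variable type: double
Source value type: long
Numeric ranks: long=4, double=6
Widening allowed iff rank(source) <= rank(target): 4 <= 6? Yes
Result: 1

1


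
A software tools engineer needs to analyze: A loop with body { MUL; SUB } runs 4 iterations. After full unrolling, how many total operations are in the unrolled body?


Loop body operations: MUL, SUB (2 ops per iteration)
Unrolling 4 iterations:
  Iteration 1: MUL, SUB (2 ops)
  Iteration 2: MUL, SUB (2 ops)
  Iteration 3: MUL, SUB (2 ops)
  Iteration 4: MUL, SUB (2 ops)
Total: 4 iterations * 2 ops/iter = 8 operations

8


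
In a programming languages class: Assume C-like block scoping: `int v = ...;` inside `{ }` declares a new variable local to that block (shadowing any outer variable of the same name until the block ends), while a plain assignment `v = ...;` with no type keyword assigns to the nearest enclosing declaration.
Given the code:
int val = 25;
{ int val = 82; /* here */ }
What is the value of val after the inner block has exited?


Analyzing scoping rules:
Outer scope: declares val = 25
Inner block: 'int val = 82;' declares a NEW val that shadows the outer one
When the block exits the inner val goes out of scope; the outer val was never modified -> 25
Result: 25

25
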